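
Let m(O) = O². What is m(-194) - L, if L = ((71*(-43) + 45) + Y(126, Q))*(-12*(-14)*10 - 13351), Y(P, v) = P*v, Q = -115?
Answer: -204181522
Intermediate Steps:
L = 204219158 (L = ((71*(-43) + 45) + 126*(-115))*(-12*(-14)*10 - 13351) = ((-3053 + 45) - 14490)*(168*10 - 13351) = (-3008 - 14490)*(1680 - 13351) = -17498*(-11671) = 204219158)
m(-194) - L = (-194)² - 1*204219158 = 37636 - 204219158 = -204181522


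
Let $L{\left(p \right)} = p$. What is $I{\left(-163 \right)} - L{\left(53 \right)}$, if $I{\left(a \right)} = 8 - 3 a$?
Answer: $444$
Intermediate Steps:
$I{\left(-163 \right)} - L{\left(53 \right)} = \left(8 - -489\right) - 53 = \left(8 + 489\right) - 53 = 497 - 53 = 444$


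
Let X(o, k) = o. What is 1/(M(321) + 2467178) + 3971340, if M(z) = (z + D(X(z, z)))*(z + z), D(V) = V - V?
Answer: 10616424368401/2673260 ≈ 3.9713e+6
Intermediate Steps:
D(V) = 0
M(z) = 2*z² (M(z) = (z + 0)*(z + z) = z*(2*z) = 2*z²)
1/(M(321) + 2467178) + 3971340 = 1/(2*321² + 2467178) + 3971340 = 1/(2*103041 + 2467178) + 3971340 = 1/(206082 + 2467178) + 3971340 = 1/2673260 + 3971340 = 10616424368401/2673260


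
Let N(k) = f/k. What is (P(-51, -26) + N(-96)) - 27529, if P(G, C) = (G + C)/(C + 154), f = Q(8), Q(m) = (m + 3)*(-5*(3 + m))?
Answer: -10568947/384 ≈ -27523.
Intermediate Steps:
Q(m) = (-15 - 5*m)*(3 + m) (Q(m) = (3 + m)*(-15 - 5*m) = (-15 - 5*m)*(3 + m))
f = -605 (f = -45 - 30*8 - 5*8² = -45 - 240 - 5*64 = -45 - 240 - 320 = -605)
P(G, C) = (C + G)/(154 + C)
N(k) = -605/k
(P(-51, -26) + N(-96)) - 27529 = ((-26 - 51)/(154 - 26) - 605/(-96)) - 27529 = (-77/128 - 605*(-1/96)) - 27529 = ((1/128)*(-77) + 605/96) - 27529 = (-77/128 + 605/96) - 27529 = 2189/384 - 27529 = -10568947/384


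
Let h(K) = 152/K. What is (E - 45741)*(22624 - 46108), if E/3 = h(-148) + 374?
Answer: 38772483228/37 ≈ 1.0479e+9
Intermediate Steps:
E = 41400/37 (E = 3*(152/(-148) + 374) = 3*(152*(-1/148) + 374) = 3*(-38/37 + 374) = 3*(13800/37) = 41400/37 ≈ 1118.9)
(E - 45741)*(22624 - 46108) = (41400/37 - 45741)*(22624 - 46108) = -1651017/37*(-23484) = 38772483228/37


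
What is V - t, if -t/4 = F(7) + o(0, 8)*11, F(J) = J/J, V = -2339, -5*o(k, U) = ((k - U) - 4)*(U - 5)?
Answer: -10091/5 ≈ -2018.2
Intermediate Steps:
o(k, U) = -(-5 + U)*(-4 + k - U)/5 (o(k, U) = -((k - U) - 4)*(U - 5)/5 = -(-4 + k - U)*(-5 + U)/5 = -(-5 + U)*(-4 + k - U)/5)
F(J) = 1
t = -1604/5 (t = -4*(1 + (-4 + 0 - 1/5*8 + (1/5)*8**2 - 1/5*8*0)*11) = -4*(1 + (-4 + 0 - 8/5 + (1/5)*64 + 0)*11) = -4*(1 + (-4 + 0 - 8/5 + 64/5 + 0)*11) = -4*(1 + (36/5)*11) = -4*(1 + 396/5) = -4*401/5 = -1604/5 ≈ -320.80)
V - t = -2339 - 1*(-1604/5) = -2339 + 1604/5 = -10091/5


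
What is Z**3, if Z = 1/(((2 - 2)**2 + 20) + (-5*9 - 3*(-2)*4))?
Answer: -1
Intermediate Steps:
Z = -1 (Z = 1/((0**2 + 20) + (-45 - (-6)*4)) = 1/((0 + 20) + (-45 - 1*(-24))) = 1/(20 + (-45 + 24)) = 1/(20 - 21) = 1/(-1) = -1)
Z**3 = (-1)**3 = -1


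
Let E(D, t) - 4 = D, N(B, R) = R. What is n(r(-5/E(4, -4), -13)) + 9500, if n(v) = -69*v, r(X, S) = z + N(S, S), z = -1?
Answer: 10466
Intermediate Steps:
E(D, t) = 4 + D
r(X, S) = -1 + S
n(r(-5/E(4, -4), -13)) + 9500 = -69*(-1 - 13) + 9500 = -69*(-14) + 9500 = 966 + 9500 = 10466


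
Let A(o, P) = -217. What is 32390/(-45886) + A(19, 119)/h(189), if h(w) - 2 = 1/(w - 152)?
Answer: -185423972/1720725 ≈ -107.76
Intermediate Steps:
h(w) = 2 + 1/(-152 + w) (h(w) = 2 + 1/(w - 152) = 2 + 1/(-152 + w))
32390/(-45886) + A(19, 119)/h(189) = 32390/(-45886) - 217*(-152 + 189)/(-303 + 2*189) = 32390*(-1/45886) - 217*37/(-303 + 378) = -16195/22943 - 217/((1/37)*75) = -16195/22943 - 217/75/37 = -16195/22943 - 217*37/75 = -16195/22943 - 8029/75 = -185423972/1720725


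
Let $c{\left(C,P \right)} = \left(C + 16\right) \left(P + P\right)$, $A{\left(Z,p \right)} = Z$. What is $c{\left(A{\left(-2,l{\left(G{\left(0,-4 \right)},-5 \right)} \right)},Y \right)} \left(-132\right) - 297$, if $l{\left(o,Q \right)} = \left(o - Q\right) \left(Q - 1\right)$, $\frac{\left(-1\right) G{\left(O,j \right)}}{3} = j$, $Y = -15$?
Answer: $55143$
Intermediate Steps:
$G{\left(O,j \right)} = - 3 j$
$l{\left(o,Q \right)} = \left(-1 + Q\right) \left(o - Q\right)$ ($l{\left(o,Q \right)} = \left(o - Q\right) \left(-1 + Q\right) = \left(-1 + Q\right) \left(o - Q\right)$)
$c{\left(C,P \right)} = 2 P \left(16 + C\right)$ ($c{\left(C,P \right)} = \left(16 + C\right) 2 P = 2 P \left(16 + C\right)$)
$c{\left(A{\left(-2,l{\left(G{\left(0,-4 \right)},-5 \right)} \right)},Y \right)} \left(-132\right) - 297 = 2 \left(-15\right) \left(16 - 2\right) \left(-132\right) - 297 = 2 \left(-15\right) 14 \left(-132\right) - 297 = \left(-420\right) \left(-132\right) - 297 = 55440 - 297 = 55143$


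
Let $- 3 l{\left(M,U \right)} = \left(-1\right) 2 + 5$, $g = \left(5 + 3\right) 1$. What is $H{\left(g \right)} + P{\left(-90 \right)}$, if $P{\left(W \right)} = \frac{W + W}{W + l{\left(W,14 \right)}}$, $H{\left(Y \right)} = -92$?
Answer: $- \frac{8192}{91} \approx -90.022$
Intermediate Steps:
$g = 8$ ($g = 8 \cdot 1 = 8$)
$l{\left(M,U \right)} = -1$ ($l{\left(M,U \right)} = - \frac{\left(-1\right) 2 + 5}{3} = - \frac{-2 + 5}{3} = \left(- \frac{1}{3}\right) 3 = -1$)
$P{\left(W \right)} = \frac{2 W}{-1 + W}$ ($P{\left(W \right)} = \frac{W + W}{W - 1} = \frac{2 W}{-1 + W}$)
$H{\left(g \right)} + P{\left(-90 \right)} = -92 + 2 \left(-90\right) \frac{1}{-1 - 90} = -92 + 2 \left(-90\right) \frac{1}{-91} = -92 + 2 \left(-90\right) \left(- \frac{1}{91}\right) = -92 + \frac{180}{91} = - \frac{8192}{91}$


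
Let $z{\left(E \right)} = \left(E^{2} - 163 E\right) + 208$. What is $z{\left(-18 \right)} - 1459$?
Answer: $2007$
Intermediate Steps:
$z{\left(E \right)} = 208 + E^{2} - 163 E$
$z{\left(-18 \right)} - 1459 = \left(208 + \left(-18\right)^{2} - -2934\right) - 1459 = \left(208 + 324 + 2934\right) - 1459 = 3466 - 1459 = 2007$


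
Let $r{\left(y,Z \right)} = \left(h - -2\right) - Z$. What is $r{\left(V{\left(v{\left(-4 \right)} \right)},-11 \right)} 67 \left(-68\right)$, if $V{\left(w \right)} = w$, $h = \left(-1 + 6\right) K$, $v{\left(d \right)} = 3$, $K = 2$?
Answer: $-104788$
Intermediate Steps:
$h = 10$ ($h = \left(-1 + 6\right) 2 = 5 \cdot 2 = 10$)
$r{\left(y,Z \right)} = 12 - Z$ ($r{\left(y,Z \right)} = \left(10 - -2\right) - Z = \left(10 + 2\right) - Z = 12 - Z$)
$r{\left(V{\left(v{\left(-4 \right)} \right)},-11 \right)} 67 \left(-68\right) = \left(12 - -11\right) 67 \left(-68\right) = \left(12 + 11\right) 67 \left(-68\right) = 23 \cdot 67 \left(-68\right) = 1541 \left(-68\right) = -104788$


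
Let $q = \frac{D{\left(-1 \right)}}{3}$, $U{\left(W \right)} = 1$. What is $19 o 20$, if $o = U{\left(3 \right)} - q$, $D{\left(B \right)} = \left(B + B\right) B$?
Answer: $\frac{380}{3} \approx 126.67$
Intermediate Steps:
$D{\left(B \right)} = 2 B^{2}$ ($D{\left(B \right)} = 2 B B = 2 B^{2}$)
$q = \frac{2}{3}$ ($q = \frac{2 \left(-1\right)^{2}}{3} = 2 \cdot 1 \cdot \frac{1}{3} = 2 \cdot \frac{1}{3} = \frac{2}{3} \approx 0.66667$)
$o = \frac{1}{3}$ ($o = 1 - \frac{2}{3} = \frac{1}{3} \approx 0.33333$)
$19 o 20 = 19 \cdot \frac{1}{3} \cdot 20 = \frac{19}{3} \cdot 20 = \frac{380}{3}$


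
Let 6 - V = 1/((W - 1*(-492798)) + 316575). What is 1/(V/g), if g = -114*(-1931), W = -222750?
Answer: 129135667482/3519737 ≈ 36689.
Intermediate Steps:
g = 220134
V = 3519737/586623 (V = 6 - 1/((-222750 - 1*(-492798)) + 316575) = 6 - 1/((-222750 + 492798) + 316575) = 6 - 1/(270048 + 316575) = 6 - 1/586623 = 3519737/586623 ≈ 6.0000)
1/(V/g) = 1/((3519737/586623)/220134) = 1/((3519737/586623)*(1/220134)) = 1/(3519737/129135667482) = 129135667482/3519737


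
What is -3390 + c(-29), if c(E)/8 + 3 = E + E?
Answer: -3878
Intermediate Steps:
c(E) = -24 + 16*E (c(E) = -24 + 8*(E + E) = -24 + 8*(2*E) = -24 + 16*E)
-3390 + c(-29) = -3390 + (-24 + 16*(-29)) = -3390 + (-24 - 464) = -3390 - 488 = -3878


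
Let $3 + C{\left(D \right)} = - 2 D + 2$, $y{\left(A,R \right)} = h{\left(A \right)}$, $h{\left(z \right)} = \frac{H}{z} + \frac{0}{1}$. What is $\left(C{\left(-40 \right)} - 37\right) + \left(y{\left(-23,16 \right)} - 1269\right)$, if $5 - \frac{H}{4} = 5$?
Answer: $-1227$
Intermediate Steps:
$H = 0$ ($H = 20 - 20 = 0$)
$h{\left(z \right)} = 0$ ($h{\left(z \right)} = \frac{0}{z} + \frac{0}{1} = 0 + 0 \cdot 1 = 0 + 0 = 0$)
$y{\left(A,R \right)} = 0$
$C{\left(D \right)} = -1 - 2 D$ ($C{\left(D \right)} = -3 - \left(-2 + 2 D\right) = -1 - 2 D$)
$\left(C{\left(-40 \right)} - 37\right) + \left(y{\left(-23,16 \right)} - 1269\right) = \left(\left(-1 - -80\right) - 37\right) + \left(0 - 1269\right) = \left(\left(-1 + 80\right) - 37\right) + \left(0 - 1269\right) = \left(79 - 37\right) - 1269 = 42 - 1269 = -1227$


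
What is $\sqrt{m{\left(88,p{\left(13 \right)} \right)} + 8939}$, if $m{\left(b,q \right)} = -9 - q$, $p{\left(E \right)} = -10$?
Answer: $2 \sqrt{2235} \approx 94.552$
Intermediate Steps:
$\sqrt{m{\left(88,p{\left(13 \right)} \right)} + 8939} = \sqrt{\left(-9 - -10\right) + 8939} = \sqrt{\left(-9 + 10\right) + 8939} = \sqrt{1 + 8939} = \sqrt{8940} = 2 \sqrt{2235}$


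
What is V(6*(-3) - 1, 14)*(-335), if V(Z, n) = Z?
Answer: 6365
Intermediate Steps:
V(6*(-3) - 1, 14)*(-335) = (6*(-3) - 1)*(-335) = (-18 - 1)*(-335) = -19*(-335) = 6365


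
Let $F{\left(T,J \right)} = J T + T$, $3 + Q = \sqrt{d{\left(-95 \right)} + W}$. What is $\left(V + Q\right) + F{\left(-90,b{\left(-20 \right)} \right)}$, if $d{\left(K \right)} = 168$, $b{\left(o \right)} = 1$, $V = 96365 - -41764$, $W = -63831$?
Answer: $137946 + i \sqrt{63663} \approx 1.3795 \cdot 10^{5} + 252.32 i$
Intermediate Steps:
$V = 138129$ ($V = 96365 + 41764 = 138129$)
$Q = -3 + i \sqrt{63663}$ ($Q = -3 + \sqrt{168 - 63831} = -3 + \sqrt{-63663} = -3 + i \sqrt{63663} \approx -3.0 + 252.32 i$)
$F{\left(T,J \right)} = T + J T$
$\left(V + Q\right) + F{\left(-90,b{\left(-20 \right)} \right)} = \left(138129 - \left(3 - i \sqrt{63663}\right)\right) - 90 \left(1 + 1\right) = \left(138126 + i \sqrt{63663}\right) - 180 = 137946 + i \sqrt{63663}$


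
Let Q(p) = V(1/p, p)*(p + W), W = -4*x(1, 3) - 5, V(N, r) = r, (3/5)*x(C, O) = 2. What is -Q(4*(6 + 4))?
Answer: -2600/3 ≈ -866.67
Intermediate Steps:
x(C, O) = 10/3 (x(C, O) = (5/3)*2 = 10/3)
W = -55/3 (W = -4*10/3 - 5 = -40/3 - 5 = -55/3 ≈ -18.333)
Q(p) = p*(-55/3 + p) (Q(p) = p*(p - 55/3) = p*(-55/3 + p))
-Q(4*(6 + 4)) = -4*(6 + 4)*(-55 + 3*(4*(6 + 4)))/3 = -4*10*(-55 + 3*(4*10))/3 = -40*(-55 + 3*40)/3 = -40*(-55 + 120)/3 = -40*65/3 = -1*2600/3 = -2600/3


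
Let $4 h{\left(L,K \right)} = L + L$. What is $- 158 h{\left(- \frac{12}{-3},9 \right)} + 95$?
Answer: $-221$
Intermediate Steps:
$h{\left(L,K \right)} = \frac{L}{2}$ ($h{\left(L,K \right)} = \frac{L + L}{4} = \frac{2 L}{4} = \frac{L}{2}$)
$- 158 h{\left(- \frac{12}{-3},9 \right)} + 95 = - 158 \frac{\left(-12\right) \frac{1}{-3}}{2} + 95 = - 158 \frac{\left(-12\right) \left(- \frac{1}{3}\right)}{2} + 95 = - 158 \cdot \frac{1}{2} \cdot 4 + 95 = \left(-158\right) 2 + 95 = -316 + 95 = -221$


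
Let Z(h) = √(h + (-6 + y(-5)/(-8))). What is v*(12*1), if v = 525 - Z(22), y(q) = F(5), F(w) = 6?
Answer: 6300 - 6*√61 ≈ 6253.1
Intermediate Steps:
y(q) = 6
Z(h) = √(-27/4 + h) (Z(h) = √(h + (-6 + 6/(-8))) = √(h + (-6 + 6*(-⅛))) = √(h + (-6 - ¾)) = √(h - 27/4) = √(-27/4 + h))
v = 525 - √61/2 (v = 525 - √(-27 + 4*22)/2 = 525 - √(-27 + 88)/2 = 525 - √61/2 ≈ 521.09)
v*(12*1) = (525 - √61/2)*(12*1) = (525 - √61/2)*12 = 6300 - 6*√61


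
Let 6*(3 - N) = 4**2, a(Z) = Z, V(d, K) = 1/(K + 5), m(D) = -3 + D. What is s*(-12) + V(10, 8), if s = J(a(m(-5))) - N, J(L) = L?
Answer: 1301/13 ≈ 100.08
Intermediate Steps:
V(d, K) = 1/(5 + K)
N = 1/3 (N = 3 - 1/6*4**2 = 3 - 1/6*16 = 3 - 8/3 = 1/3 ≈ 0.33333)
s = -25/3 (s = (-3 - 5) - 1*1/3 = -8 - 1/3 = -25/3 ≈ -8.3333)
s*(-12) + V(10, 8) = -25/3*(-12) + 1/(5 + 8) = 100 + 1/13 = 1301/13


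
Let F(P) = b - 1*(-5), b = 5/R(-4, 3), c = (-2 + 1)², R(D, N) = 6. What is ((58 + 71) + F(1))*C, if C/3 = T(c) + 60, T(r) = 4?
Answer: 25888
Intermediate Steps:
c = 1 (c = (-1)² = 1)
b = ⅚ (b = 5/6 = 5*(⅙) = ⅚ ≈ 0.83333)
F(P) = 35/6 (F(P) = ⅚ - 1*(-5) = ⅚ + 5 = 35/6)
C = 192 (C = 3*(4 + 60) = 3*64 = 192)
((58 + 71) + F(1))*C = ((58 + 71) + 35/6)*192 = (129 + 35/6)*192 = (809/6)*192 = 25888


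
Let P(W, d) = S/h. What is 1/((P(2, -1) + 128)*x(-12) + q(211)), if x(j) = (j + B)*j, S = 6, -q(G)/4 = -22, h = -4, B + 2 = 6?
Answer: 1/12232 ≈ 8.1753e-5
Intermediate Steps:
B = 4 (B = -2 + 6 = 4)
q(G) = 88 (q(G) = -4*(-22) = 88)
x(j) = j*(4 + j) (x(j) = (j + 4)*j = (4 + j)*j = j*(4 + j))
P(W, d) = -3/2 (P(W, d) = 6/(-4) = 6*(-¼) = -3/2)
1/((P(2, -1) + 128)*x(-12) + q(211)) = 1/((-3/2 + 128)*(-12*(4 - 12)) + 88) = 1/(253*(-12*(-8))/2 + 88) = 1/((253/2)*96 + 88) = 1/(12144 + 88) = 1/12232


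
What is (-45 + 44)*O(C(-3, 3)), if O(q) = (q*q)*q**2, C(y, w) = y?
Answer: -81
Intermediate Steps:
O(q) = q**4 (O(q) = q**2*q**2 = q**4)
(-45 + 44)*O(C(-3, 3)) = (-45 + 44)*(-3)**4 = -1*81 = -81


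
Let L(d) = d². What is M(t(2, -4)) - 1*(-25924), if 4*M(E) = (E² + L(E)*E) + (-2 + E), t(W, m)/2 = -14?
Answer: 41249/2 ≈ 20625.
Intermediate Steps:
t(W, m) = -28 (t(W, m) = 2*(-14) = -28)
M(E) = -½ + E/4 + E²/4 + E³/4 (M(E) = ((E² + E²*E) + (-2 + E))/4 = ((E² + E³) + (-2 + E))/4 = (-2 + E + E² + E³)/4 = -½ + E/4 + E²/4 + E³/4)
M(t(2, -4)) - 1*(-25924) = (-½ + (¼)*(-28) + (¼)*(-28)² + (¼)*(-28)³) - 1*(-25924) = (-½ - 7 + (¼)*784 + (¼)*(-21952)) + 25924 = (-½ - 7 + 196 - 5488) + 25924 = -10599/2 + 25924 = 41249/2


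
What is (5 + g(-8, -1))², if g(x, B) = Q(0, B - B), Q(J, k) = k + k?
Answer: 25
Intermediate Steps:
Q(J, k) = 2*k
g(x, B) = 0 (g(x, B) = 2*(B - B) = 2*0 = 0)
(5 + g(-8, -1))² = (5 + 0)² = 5² = 25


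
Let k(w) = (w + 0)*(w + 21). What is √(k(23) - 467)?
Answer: √545 ≈ 23.345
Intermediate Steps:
k(w) = w*(21 + w)
√(k(23) - 467) = √(23*(21 + 23) - 467) = √(23*44 - 467) = √(1012 - 467) = √545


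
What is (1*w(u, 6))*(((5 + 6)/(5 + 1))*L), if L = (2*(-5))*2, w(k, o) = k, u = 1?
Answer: -110/3 ≈ -36.667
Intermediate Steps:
L = -20 (L = -10*2 = -20)
(1*w(u, 6))*(((5 + 6)/(5 + 1))*L) = (1*1)*(((5 + 6)/(5 + 1))*(-20)) = 1*((11/6)*(-20)) = 1*(-110/3) = -110/3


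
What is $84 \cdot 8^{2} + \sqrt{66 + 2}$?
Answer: $5376 + 2 \sqrt{17} \approx 5384.3$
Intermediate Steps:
$84 \cdot 8^{2} + \sqrt{66 + 2} = 84 \cdot 64 + \sqrt{68} = 5376 + 2 \sqrt{17}$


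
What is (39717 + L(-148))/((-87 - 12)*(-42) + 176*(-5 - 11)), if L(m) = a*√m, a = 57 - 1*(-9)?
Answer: 39717/1342 + 6*I*√37/61 ≈ 29.595 + 0.5983*I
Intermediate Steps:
a = 66 (a = 57 + 9 = 66)
L(m) = 66*√m
(39717 + L(-148))/((-87 - 12)*(-42) + 176*(-5 - 11)) = (39717 + 66*√(-148))/((-87 - 12)*(-42) + 176*(-5 - 11)) = (39717 + 66*(2*I*√37))/(-99*(-42) + 176*(-16)) = (39717 + 132*I*√37)/(4158 - 2816) = (39717 + 132*I*√37)/1342 = (39717 + 132*I*√37)*(1/1342) = 39717/1342 + 6*I*√37/61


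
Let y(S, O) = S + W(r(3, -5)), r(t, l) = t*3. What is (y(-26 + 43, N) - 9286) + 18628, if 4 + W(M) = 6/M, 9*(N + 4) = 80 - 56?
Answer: 28067/3 ≈ 9355.7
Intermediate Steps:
N = -4/3 (N = -4 + (80 - 56)/9 = -4 + (⅑)*24 = -4 + 8/3 = -4/3 ≈ -1.3333)
r(t, l) = 3*t
W(M) = -4 + 6/M
y(S, O) = -10/3 + S (y(S, O) = S + (-4 + 6/((3*3))) = S + (-4 + 6/9) = S + (-4 + 6*(⅑)) = S + (-4 + ⅔) = S - 10/3 = -10/3 + S)
(y(-26 + 43, N) - 9286) + 18628 = ((-10/3 + (-26 + 43)) - 9286) + 18628 = ((-10/3 + 17) - 9286) + 18628 = (41/3 - 9286) + 18628 = -27817/3 + 18628 = 28067/3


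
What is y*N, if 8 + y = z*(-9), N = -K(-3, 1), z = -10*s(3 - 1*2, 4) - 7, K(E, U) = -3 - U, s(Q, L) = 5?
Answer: 2020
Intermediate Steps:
z = -57 (z = -10*5 - 7 = -50 - 7 = -57)
N = 4 (N = -(-3 - 1*1) = -(-3 - 1) = -1*(-4) = 4)
y = 505 (y = -8 - 57*(-9) = -8 + 513 = 505)
y*N = 505*4 = 2020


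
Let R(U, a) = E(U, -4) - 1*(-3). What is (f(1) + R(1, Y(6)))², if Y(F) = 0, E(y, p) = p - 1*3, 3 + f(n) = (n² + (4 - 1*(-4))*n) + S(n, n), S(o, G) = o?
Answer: 9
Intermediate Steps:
f(n) = -3 + n² + 9*n (f(n) = -3 + ((n² + (4 - 1*(-4))*n) + n) = -3 + ((n² + (4 + 4)*n) + n) = -3 + ((n² + 8*n) + n) = -3 + (n² + 9*n) = -3 + n² + 9*n)
E(y, p) = -3 + p (E(y, p) = p - 3 = -3 + p)
R(U, a) = -4 (R(U, a) = (-3 - 4) - 1*(-3) = -7 + 3 = -4)
(f(1) + R(1, Y(6)))² = ((-3 + 1² + 9*1) - 4)² = ((-3 + 1 + 9) - 4)² = (7 - 4)² = 3² = 9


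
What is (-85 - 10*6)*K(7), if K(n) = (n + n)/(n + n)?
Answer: -145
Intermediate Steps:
K(n) = 1 (K(n) = (2*n)/((2*n)) = (2*n)*(1/(2*n)) = 1)
(-85 - 10*6)*K(7) = (-85 - 10*6)*1 = (-85 - 60)*1 = -145*1 = -145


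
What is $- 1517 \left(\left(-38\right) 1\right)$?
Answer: $57646$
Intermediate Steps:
$- 1517 \left(\left(-38\right) 1\right) = \left(-1517\right) \left(-38\right) = 57646$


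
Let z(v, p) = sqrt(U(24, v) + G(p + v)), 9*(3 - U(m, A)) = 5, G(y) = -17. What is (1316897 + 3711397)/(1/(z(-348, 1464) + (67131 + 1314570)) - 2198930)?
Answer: 5028294*(-sqrt(131) + 4145103*I)/(-9114791339787*I + 2198930*sqrt(131)) ≈ -2.2867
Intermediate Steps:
U(m, A) = 22/9 (U(m, A) = 3 - 1/9*5 = 3 - 5/9 = 22/9)
z(v, p) = I*sqrt(131)/3 (z(v, p) = sqrt(22/9 - 17) = sqrt(-131/9) = I*sqrt(131)/3)
(1316897 + 3711397)/(1/(z(-348, 1464) + (67131 + 1314570)) - 2198930) = (1316897 + 3711397)/(1/(I*sqrt(131)/3 + (67131 + 1314570)) - 2198930) = 5028294/(1/(I*sqrt(131)/3 + 1381701) - 2198930) = 5028294/(1/(1381701 + I*sqrt(131)/3) - 2198930) = 5028294/(-2198930 + 1/(1381701 + I*sqrt(131)/3))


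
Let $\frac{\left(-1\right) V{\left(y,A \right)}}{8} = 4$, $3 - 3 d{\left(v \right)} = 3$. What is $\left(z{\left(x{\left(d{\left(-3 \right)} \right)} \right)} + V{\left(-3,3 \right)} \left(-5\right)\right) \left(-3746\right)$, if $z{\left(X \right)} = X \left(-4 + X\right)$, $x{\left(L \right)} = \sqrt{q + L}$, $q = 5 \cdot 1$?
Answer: $-618090 + 14984 \sqrt{5} \approx -5.8459 \cdot 10^{5}$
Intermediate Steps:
$q = 5$
$d{\left(v \right)} = 0$ ($d{\left(v \right)} = 1 - 1 = 0$)
$V{\left(y,A \right)} = -32$ ($V{\left(y,A \right)} = \left(-8\right) 4 = -32$)
$x{\left(L \right)} = \sqrt{5 + L}$
$\left(z{\left(x{\left(d{\left(-3 \right)} \right)} \right)} + V{\left(-3,3 \right)} \left(-5\right)\right) \left(-3746\right) = \left(\sqrt{5 + 0} \left(-4 + \sqrt{5 + 0}\right) - -160\right) \left(-3746\right) = \left(\sqrt{5} \left(-4 + \sqrt{5}\right) + 160\right) \left(-3746\right) = \left(160 + \sqrt{5} \left(-4 + \sqrt{5}\right)\right) \left(-3746\right) = -599360 - 3746 \sqrt{5} \left(-4 + \sqrt{5}\right)$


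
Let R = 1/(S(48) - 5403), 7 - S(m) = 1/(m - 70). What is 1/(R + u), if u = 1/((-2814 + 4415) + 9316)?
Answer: -1295967987/121463 ≈ -10670.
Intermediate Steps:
S(m) = 7 - 1/(-70 + m) (S(m) = 7 - 1/(m - 70) = 7 - 1/(-70 + m))
u = 1/10917 (u = 1/(1601 + 9316) = 1/10917 ≈ 9.1600e-5)
R = -22/118711 (R = 1/((-491 + 7*48)/(-70 + 48) - 5403) = 1/((-491 + 336)/(-22) - 5403) = 1/(-1/22*(-155) - 5403) = 1/(155/22 - 5403) = 1/(-118711/22) = -22/118711 ≈ -0.00018532)
1/(R + u) = 1/(-22/118711 + 1/10917) = 1/(-121463/1295967987) = -1295967987/121463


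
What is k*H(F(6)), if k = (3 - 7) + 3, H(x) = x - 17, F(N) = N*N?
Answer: -19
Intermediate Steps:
F(N) = N**2
H(x) = -17 + x
k = -1 (k = -4 + 3 = -1)
k*H(F(6)) = -(-17 + 6**2) = -(-17 + 36) = -1*19 = -19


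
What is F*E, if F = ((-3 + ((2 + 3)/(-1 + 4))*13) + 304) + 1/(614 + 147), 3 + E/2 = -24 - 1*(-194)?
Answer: 246041434/2283 ≈ 1.0777e+5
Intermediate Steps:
E = 334 (E = -6 + 2*(-24 - 1*(-194)) = -6 + 2*(-24 + 194) = -6 + 2*170 = -6 + 340 = 334)
F = 736651/2283 (F = ((-3 + (5/3)*13) + 304) + 1/761 = ((-3 + 65/3) + 304) + 1/761 = (56/3 + 304) + 1/761 = 968/3 + 1/761 = 736651/2283 ≈ 322.67)
F*E = (736651/2283)*334 = 246041434/2283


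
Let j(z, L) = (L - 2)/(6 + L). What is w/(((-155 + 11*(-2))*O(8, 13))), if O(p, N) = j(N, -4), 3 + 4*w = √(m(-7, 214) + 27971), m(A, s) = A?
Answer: -1/708 + √6991/1062 ≈ 0.077318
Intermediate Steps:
w = -¾ + √6991/2 (w = -¾ + √(-7 + 27971)/4 = -¾ + √27964/4 = -¾ + (2*√6991)/4 = -¾ + √6991/2 ≈ 41.056)
j(z, L) = (-2 + L)/(6 + L)
O(p, N) = -3 (O(p, N) = (-2 - 4)/(6 - 4) = -6/2 = (½)*(-6) = -3)
w/(((-155 + 11*(-2))*O(8, 13))) = (-¾ + √6991/2)/(((-155 + 11*(-2))*(-3))) = (-¾ + √6991/2)/(((-155 - 22)*(-3))) = (-¾ + √6991/2)/((-177*(-3))) = (-¾ + √6991/2)/531 = (-¾ + √6991/2)*(1/531) = -1/708 + √6991/1062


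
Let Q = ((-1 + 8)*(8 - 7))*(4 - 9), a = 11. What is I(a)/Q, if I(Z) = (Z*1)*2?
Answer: -22/35 ≈ -0.62857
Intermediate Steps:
Q = -35 (Q = (7*1)*(-5) = 7*(-5) = -35)
I(Z) = 2*Z (I(Z) = Z*2 = 2*Z)
I(a)/Q = (2*11)/(-35) = 22*(-1/35) = -22/35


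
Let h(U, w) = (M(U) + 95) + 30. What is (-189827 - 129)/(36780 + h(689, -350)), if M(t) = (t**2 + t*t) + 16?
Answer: -189956/986363 ≈ -0.19258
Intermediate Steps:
M(t) = 16 + 2*t**2 (M(t) = (t**2 + t**2) + 16 = 2*t**2 + 16 = 16 + 2*t**2)
h(U, w) = 141 + 2*U**2 (h(U, w) = ((16 + 2*U**2) + 95) + 30 = (111 + 2*U**2) + 30 = 141 + 2*U**2)
(-189827 - 129)/(36780 + h(689, -350)) = (-189827 - 129)/(36780 + (141 + 2*689**2)) = -189956/(36780 + (141 + 2*474721)) = -189956/(36780 + (141 + 949442)) = -189956/(36780 + 949583) = -189956/986363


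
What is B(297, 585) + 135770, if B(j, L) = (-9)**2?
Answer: 135851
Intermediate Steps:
B(j, L) = 81
B(297, 585) + 135770 = 81 + 135770 = 135851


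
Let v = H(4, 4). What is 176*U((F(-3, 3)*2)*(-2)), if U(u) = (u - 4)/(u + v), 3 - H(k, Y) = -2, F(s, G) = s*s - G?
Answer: 4928/19 ≈ 259.37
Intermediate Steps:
F(s, G) = s² - G
H(k, Y) = 5 (H(k, Y) = 3 - 1*(-2) = 3 + 2 = 5)
v = 5
U(u) = (-4 + u)/(5 + u) (U(u) = (u - 4)/(u + 5) = (-4 + u)/(5 + u))
176*U((F(-3, 3)*2)*(-2)) = 176*((-4 + (((-3)² - 1*3)*2)*(-2))/(5 + (((-3)² - 1*3)*2)*(-2))) = 176*((-4 + ((9 - 3)*2)*(-2))/(5 + ((9 - 3)*2)*(-2))) = 176*((-4 + (6*2)*(-2))/(5 + (6*2)*(-2))) = 176*((-4 + 12*(-2))/(5 + 12*(-2))) = 176*((-4 - 24)/(5 - 24)) = 176*(-28/(-19)) = 176*(-1/19*(-28)) = 176*(28/19) = 4928/19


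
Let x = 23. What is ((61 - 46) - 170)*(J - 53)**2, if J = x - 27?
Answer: -503595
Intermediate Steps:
J = -4 (J = 23 - 27 = -4)
((61 - 46) - 170)*(J - 53)**2 = ((61 - 46) - 170)*(-4 - 53)**2 = (15 - 170)*(-57)**2 = -155*3249 = -503595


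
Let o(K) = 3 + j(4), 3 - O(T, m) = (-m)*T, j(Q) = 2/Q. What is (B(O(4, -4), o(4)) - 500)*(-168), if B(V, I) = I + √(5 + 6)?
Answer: 83412 - 168*√11 ≈ 82855.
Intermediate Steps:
O(T, m) = 3 + T*m (O(T, m) = 3 - (-m)*T = 3 - (-1)*T*m = 3 + T*m)
o(K) = 7/2 (o(K) = 3 + 2/4 = 3 + 2*(¼) = 3 + ½ = 7/2)
B(V, I) = I + √11
(B(O(4, -4), o(4)) - 500)*(-168) = ((7/2 + √11) - 500)*(-168) = (-993/2 + √11)*(-168) = 83412 - 168*√11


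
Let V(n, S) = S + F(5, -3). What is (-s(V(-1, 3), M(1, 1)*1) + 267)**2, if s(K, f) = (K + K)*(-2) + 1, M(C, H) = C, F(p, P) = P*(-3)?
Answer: 98596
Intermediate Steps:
F(p, P) = -3*P
V(n, S) = 9 + S (V(n, S) = S - 3*(-3) = S + 9 = 9 + S)
s(K, f) = 1 - 4*K (s(K, f) = (2*K)*(-2) + 1 = -4*K + 1 = 1 - 4*K)
(-s(V(-1, 3), M(1, 1)*1) + 267)**2 = (-(1 - 4*(9 + 3)) + 267)**2 = (-(1 - 4*12) + 267)**2 = (-(1 - 48) + 267)**2 = (-1*(-47) + 267)**2 = (47 + 267)**2 = 314**2 = 98596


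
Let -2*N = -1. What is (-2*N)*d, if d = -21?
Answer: 21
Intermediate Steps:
N = ½ (N = -½*(-1) = ½ ≈ 0.50000)
(-2*N)*d = -2*½*(-21) = -1*(-21) = 21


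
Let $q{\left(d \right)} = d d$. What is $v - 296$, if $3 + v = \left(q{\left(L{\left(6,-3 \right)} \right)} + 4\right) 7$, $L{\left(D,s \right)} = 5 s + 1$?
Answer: $1101$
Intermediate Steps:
$L{\left(D,s \right)} = 1 + 5 s$
$q{\left(d \right)} = d^{2}$
$v = 1397$ ($v = -3 + \left(\left(1 + 5 \left(-3\right)\right)^{2} + 4\right) 7 = -3 + \left(\left(1 - 15\right)^{2} + 4\right) 7 = -3 + \left(\left(-14\right)^{2} + 4\right) 7 = -3 + \left(196 + 4\right) 7 = -3 + 200 \cdot 7 = -3 + 1400 = 1397$)
$v - 296 = 1397 - 296 = 1101$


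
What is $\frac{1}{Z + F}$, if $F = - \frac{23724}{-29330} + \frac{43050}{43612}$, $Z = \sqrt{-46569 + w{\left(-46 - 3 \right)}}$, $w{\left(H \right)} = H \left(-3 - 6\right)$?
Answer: $\frac{61220373671292010}{1572497225276857553803} - \frac{12680542538833212400 i \sqrt{3}}{4717491675830572661409} \approx 3.8932 \cdot 10^{-5} - 0.0046557 i$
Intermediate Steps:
$w{\left(H \right)} = - 9 H$ ($w{\left(H \right)} = H \left(-9\right) = - 9 H$)
$Z = 124 i \sqrt{3}$ ($Z = \sqrt{-46569 - 9 \left(-46 - 3\right)} = \sqrt{-46569 - -441} = \sqrt{-46569 + 441} = \sqrt{-46128} = 124 i \sqrt{3} \approx 214.77 i$)
$F = \frac{574326897}{319784990}$ ($F = \left(-23724\right) \left(- \frac{1}{29330}\right) + 43050 \cdot \frac{1}{43612} = \frac{11862}{14665} + \frac{21525}{21806} = \frac{574326897}{319784990} \approx 1.796$)
$\frac{1}{Z + F} = \frac{1}{124 i \sqrt{3} + \frac{574326897}{319784990}} = \frac{1}{\frac{574326897}{319784990} + 124 i \sqrt{3}}$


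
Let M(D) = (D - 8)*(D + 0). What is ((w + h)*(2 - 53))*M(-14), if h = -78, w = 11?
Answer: 1052436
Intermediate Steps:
M(D) = D*(-8 + D) (M(D) = (-8 + D)*D = D*(-8 + D))
((w + h)*(2 - 53))*M(-14) = ((11 - 78)*(2 - 53))*(-14*(-8 - 14)) = (-67*(-51))*(-14*(-22)) = 3417*308 = 1052436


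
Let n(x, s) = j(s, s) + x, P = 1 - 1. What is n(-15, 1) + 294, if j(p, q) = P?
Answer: 279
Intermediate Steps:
P = 0
j(p, q) = 0
n(x, s) = x (n(x, s) = 0 + x = x)
n(-15, 1) + 294 = -15 + 294 = 279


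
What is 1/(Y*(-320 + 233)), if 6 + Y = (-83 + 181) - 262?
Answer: 1/14790 ≈ 6.7613e-5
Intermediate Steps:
Y = -170 (Y = -6 + ((-83 + 181) - 262) = -6 + (98 - 262) = -6 - 164 = -170)
1/(Y*(-320 + 233)) = 1/(-170*(-320 + 233)) = 1/(-170*(-87)) = 1/14790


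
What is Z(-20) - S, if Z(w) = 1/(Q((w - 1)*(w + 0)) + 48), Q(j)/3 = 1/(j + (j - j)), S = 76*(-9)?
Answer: 4597304/6721 ≈ 684.02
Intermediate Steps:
S = -684
Q(j) = 3/j (Q(j) = 3/(j + (j - j)) = 3/(j + 0) = 3/j)
Z(w) = 1/(48 + 3/(w*(-1 + w))) (Z(w) = 1/(3/(((w - 1)*(w + 0))) + 48) = 1/(3/(((-1 + w)*w)) + 48) = 1/(3/((w*(-1 + w))) + 48) = 1/(3*(1/(w*(-1 + w))) + 48) = 1/(3/(w*(-1 + w)) + 48) = 1/(48 + 3/(w*(-1 + w))))
Z(-20) - S = (⅓)*(-20)*(-1 - 20)/(1 + 16*(-20)*(-1 - 20)) - 1*(-684) = (⅓)*(-20)*(-21)/(1 + 16*(-20)*(-21)) + 684 = (⅓)*(-20)*(-21)/(1 + 6720) + 684 = (⅓)*(-20)*(-21)/6721 + 684 = (⅓)*(-20)*(1/6721)*(-21) + 684 = 140/6721 + 684 = 4597304/6721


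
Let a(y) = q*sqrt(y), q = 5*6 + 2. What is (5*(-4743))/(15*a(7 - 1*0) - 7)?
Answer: -23715/230393 - 11383200*sqrt(7)/1612751 ≈ -18.777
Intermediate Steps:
q = 32 (q = 30 + 2 = 32)
a(y) = 32*sqrt(y)
(5*(-4743))/(15*a(7 - 1*0) - 7) = (5*(-4743))/(15*(32*sqrt(7 - 1*0)) - 7) = -23715/(15*(32*sqrt(7 + 0)) - 7) = -23715/(15*(32*sqrt(7)) - 7) = -23715/(480*sqrt(7) - 7) = -23715/(-7 + 480*sqrt(7))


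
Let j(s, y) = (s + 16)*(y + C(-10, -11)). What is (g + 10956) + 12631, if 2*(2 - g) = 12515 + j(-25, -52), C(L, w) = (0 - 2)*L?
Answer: 34375/2 ≈ 17188.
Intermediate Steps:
C(L, w) = -2*L
j(s, y) = (16 + s)*(20 + y) (j(s, y) = (s + 16)*(y - 2*(-10)) = (16 + s)*(y + 20) = (16 + s)*(20 + y))
g = -12799/2 (g = 2 - (12515 + (320 + 16*(-52) + 20*(-25) - 25*(-52)))/2 = 2 - (12515 + (320 - 832 - 500 + 1300))/2 = 2 - (12515 + 288)/2 = 2 - 1/2*12803 = 2 - 12803/2 = -12799/2 ≈ -6399.5)
(g + 10956) + 12631 = (-12799/2 + 10956) + 12631 = 9113/2 + 12631 = 34375/2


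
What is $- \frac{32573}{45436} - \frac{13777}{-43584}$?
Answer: $- \frac{198422465}{495070656} \approx -0.4008$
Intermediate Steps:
$- \frac{32573}{45436} - \frac{13777}{-43584} = \left(-32573\right) \frac{1}{45436} - - \frac{13777}{43584} = - \frac{32573}{45436} + \frac{13777}{43584} = - \frac{198422465}{495070656}$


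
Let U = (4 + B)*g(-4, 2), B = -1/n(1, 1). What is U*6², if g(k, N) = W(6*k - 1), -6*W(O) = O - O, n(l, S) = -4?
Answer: 0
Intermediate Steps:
W(O) = 0 (W(O) = -(O - O)/6 = -⅙*0 = 0)
g(k, N) = 0
B = ¼ (B = -1/(-4) = -1*(-¼) = ¼ ≈ 0.25000)
U = 0 (U = (4 + ¼)*0 = (17/4)*0 = 0)
U*6² = 0*6² = 0*36 = 0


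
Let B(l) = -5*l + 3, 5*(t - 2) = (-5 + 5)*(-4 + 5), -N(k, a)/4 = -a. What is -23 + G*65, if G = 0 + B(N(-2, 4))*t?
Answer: -10033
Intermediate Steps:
N(k, a) = 4*a (N(k, a) = -(-4)*a = 4*a)
t = 2 (t = 2 + ((-5 + 5)*(-4 + 5))/5 = 2 + (0*1)/5 = 2 + (1/5)*0 = 2 + 0 = 2)
B(l) = 3 - 5*l
G = -154 (G = 0 + (3 - 20*4)*2 = 0 + (3 - 5*16)*2 = 0 + (3 - 80)*2 = 0 - 77*2 = 0 - 154 = -154)
-23 + G*65 = -23 - 154*65 = -23 - 10010 = -10033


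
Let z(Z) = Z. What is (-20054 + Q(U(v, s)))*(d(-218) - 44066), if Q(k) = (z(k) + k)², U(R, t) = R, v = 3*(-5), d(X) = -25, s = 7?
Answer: 844519014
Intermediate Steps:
v = -15
Q(k) = 4*k² (Q(k) = (k + k)² = (2*k)² = 4*k²)
(-20054 + Q(U(v, s)))*(d(-218) - 44066) = (-20054 + 4*(-15)²)*(-25 - 44066) = (-20054 + 4*225)*(-44091) = (-20054 + 900)*(-44091) = -19154*(-44091) = 844519014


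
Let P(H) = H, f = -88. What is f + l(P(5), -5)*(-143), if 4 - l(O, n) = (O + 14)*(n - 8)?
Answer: -35981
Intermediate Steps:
l(O, n) = 4 - (-8 + n)*(14 + O) (l(O, n) = 4 - (O + 14)*(n - 8) = 4 - (14 + O)*(-8 + n) = 4 - (-8 + n)*(14 + O))
f + l(P(5), -5)*(-143) = -88 + (116 - 14*(-5) + 8*5 - 1*5*(-5))*(-143) = -88 + (116 + 70 + 40 + 25)*(-143) = -88 + 251*(-143) = -88 - 35893 = -35981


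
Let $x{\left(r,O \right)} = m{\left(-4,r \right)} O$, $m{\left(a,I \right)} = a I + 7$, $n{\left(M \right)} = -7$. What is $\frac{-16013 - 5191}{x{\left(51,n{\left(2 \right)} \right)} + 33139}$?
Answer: $- \frac{3534}{5753} \approx -0.61429$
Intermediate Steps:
$m{\left(a,I \right)} = 7 + I a$ ($m{\left(a,I \right)} = I a + 7 = 7 + I a$)
$x{\left(r,O \right)} = O \left(7 - 4 r\right)$ ($x{\left(r,O \right)} = \left(7 + r \left(-4\right)\right) O = \left(7 - 4 r\right) O = O \left(7 - 4 r\right)$)
$\frac{-16013 - 5191}{x{\left(51,n{\left(2 \right)} \right)} + 33139} = \frac{-16013 - 5191}{- 7 \left(7 - 204\right) + 33139} = - \frac{21204}{- 7 \left(7 - 204\right) + 33139} = - \frac{21204}{\left(-7\right) \left(-197\right) + 33139} = - \frac{21204}{1379 + 33139} = - \frac{21204}{34518} = \left(-21204\right) \frac{1}{34518} = - \frac{3534}{5753}$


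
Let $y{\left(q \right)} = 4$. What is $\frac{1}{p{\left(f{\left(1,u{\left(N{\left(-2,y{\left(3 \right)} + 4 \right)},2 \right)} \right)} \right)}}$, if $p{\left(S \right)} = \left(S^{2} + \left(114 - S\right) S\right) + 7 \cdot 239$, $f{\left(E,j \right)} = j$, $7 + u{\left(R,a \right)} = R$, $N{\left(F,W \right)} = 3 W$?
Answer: $\frac{1}{3611} \approx 0.00027693$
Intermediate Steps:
$u{\left(R,a \right)} = -7 + R$
$p{\left(S \right)} = 1673 + S^{2} + S \left(114 - S\right)$ ($p{\left(S \right)} = \left(S^{2} + S \left(114 - S\right)\right) + 1673 = 1673 + S^{2} + S \left(114 - S\right)$)
$\frac{1}{p{\left(f{\left(1,u{\left(N{\left(-2,y{\left(3 \right)} + 4 \right)},2 \right)} \right)} \right)}} = \frac{1}{1673 + 114 \left(-7 + 3 \left(4 + 4\right)\right)} = \frac{1}{1673 + 114 \left(-7 + 3 \cdot 8\right)} = \frac{1}{1673 + 114 \left(-7 + 24\right)} = \frac{1}{1673 + 114 \cdot 17} = \frac{1}{1673 + 1938} = \frac{1}{3611}$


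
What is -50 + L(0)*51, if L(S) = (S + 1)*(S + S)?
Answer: -50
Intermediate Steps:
L(S) = 2*S*(1 + S) (L(S) = (1 + S)*(2*S) = 2*S*(1 + S))
-50 + L(0)*51 = -50 + (2*0*(1 + 0))*51 = -50 + (2*0*1)*51 = -50 + 0*51 = -50 + 0 = -50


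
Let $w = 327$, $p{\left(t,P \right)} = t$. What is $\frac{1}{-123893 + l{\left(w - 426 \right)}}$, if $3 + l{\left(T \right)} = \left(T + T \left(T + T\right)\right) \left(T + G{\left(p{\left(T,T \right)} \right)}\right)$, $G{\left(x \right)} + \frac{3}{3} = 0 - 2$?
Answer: $- \frac{1}{2113202} \approx -4.7322 \cdot 10^{-7}$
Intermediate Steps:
$G{\left(x \right)} = -3$ ($G{\left(x \right)} = -1 + \left(0 - 2\right) = -1 - 2 = -3$)
$l{\left(T \right)} = -3 + \left(-3 + T\right) \left(T + 2 T^{2}\right)$ ($l{\left(T \right)} = -3 + \left(T + T \left(T + T\right)\right) \left(T - 3\right) = -3 + \left(T + T 2 T\right) \left(-3 + T\right) = -3 + \left(T + 2 T^{2}\right) \left(-3 + T\right) = -3 + \left(-3 + T\right) \left(T + 2 T^{2}\right)$)
$\frac{1}{-123893 + l{\left(w - 426 \right)}} = \frac{1}{-123893 - \left(3 - 2 \left(327 - 426\right)^{3} + 3 \left(327 - 426\right) + 5 \left(327 - 426\right)^{2}\right)} = \frac{1}{-123893 - \left(-294 + 49005 + 1940598\right)} = \frac{1}{-123893 + \left(-3 - 49005 + 297 + 2 \left(-970299\right)\right)} = \frac{1}{-123893 - 1989309} = \frac{1}{-2113202} = - \frac{1}{2113202}$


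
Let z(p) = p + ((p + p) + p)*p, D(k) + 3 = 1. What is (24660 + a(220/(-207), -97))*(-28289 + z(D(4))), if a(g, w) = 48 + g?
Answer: -144628307744/207 ≈ -6.9869e+8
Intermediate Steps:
D(k) = -2 (D(k) = -3 + 1 = -2)
z(p) = p + 3*p² (z(p) = p + (2*p + p)*p = p + (3*p)*p = p + 3*p²)
(24660 + a(220/(-207), -97))*(-28289 + z(D(4))) = (24660 + (48 + 220/(-207)))*(-28289 - 2*(1 + 3*(-2))) = (24660 + (48 + 220*(-1/207)))*(-28289 - 2*(1 - 6)) = (24660 + (48 - 220/207))*(-28289 - 2*(-5)) = (24660 + 9716/207)*(-28289 + 10) = (5114336/207)*(-28279) = -144628307744/207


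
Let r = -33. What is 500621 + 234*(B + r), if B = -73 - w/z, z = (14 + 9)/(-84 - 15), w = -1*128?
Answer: 7978543/23 ≈ 3.4689e+5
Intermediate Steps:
w = -128
z = -23/99 (z = 23/(-99) = 23*(-1/99) = -23/99 ≈ -0.23232)
B = -14351/23 (B = -73 - (-128)/(-23/99) = -73 - (-128)*(-99)/23 = -73 - 1*12672/23 = -73 - 12672/23 = -14351/23 ≈ -623.96)
500621 + 234*(B + r) = 500621 + 234*(-14351/23 - 33) = 500621 + 234*(-15110/23) = 500621 - 3535740/23 = 7978543/23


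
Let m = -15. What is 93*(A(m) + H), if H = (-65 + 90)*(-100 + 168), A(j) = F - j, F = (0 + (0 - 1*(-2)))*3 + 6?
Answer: 160611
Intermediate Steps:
F = 12 (F = (0 + (0 + 2))*3 + 6 = (0 + 2)*3 + 6 = 2*3 + 6 = 6 + 6 = 12)
A(j) = 12 - j
H = 1700 (H = 25*68 = 1700)
93*(A(m) + H) = 93*((12 - 1*(-15)) + 1700) = 93*((12 + 15) + 1700) = 93*(27 + 1700) = 93*1727 = 160611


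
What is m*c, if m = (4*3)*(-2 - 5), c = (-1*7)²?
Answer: -4116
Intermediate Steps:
c = 49 (c = (-7)² = 49)
m = -84 (m = 12*(-7) = -84)
m*c = -84*49 = -4116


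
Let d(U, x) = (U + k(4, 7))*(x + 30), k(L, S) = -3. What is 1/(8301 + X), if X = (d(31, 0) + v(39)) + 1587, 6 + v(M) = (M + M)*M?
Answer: 1/13764 ≈ 7.2653e-5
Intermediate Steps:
v(M) = -6 + 2*M**2 (v(M) = -6 + (M + M)*M = -6 + (2*M)*M = -6 + 2*M**2)
d(U, x) = (-3 + U)*(30 + x) (d(U, x) = (U - 3)*(x + 30) = (-3 + U)*(30 + x))
X = 5463 (X = ((-90 - 3*0 + 30*31 + 31*0) + (-6 + 2*39**2)) + 1587 = ((-90 + 0 + 930 + 0) + (-6 + 2*1521)) + 1587 = (840 + (-6 + 3042)) + 1587 = (840 + 3036) + 1587 = 3876 + 1587 = 5463)
1/(8301 + X) = 1/(8301 + 5463) = 1/13764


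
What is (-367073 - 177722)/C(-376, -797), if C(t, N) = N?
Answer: 544795/797 ≈ 683.56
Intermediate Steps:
(-367073 - 177722)/C(-376, -797) = (-367073 - 177722)/(-797) = -544795*(-1/797) = 544795/797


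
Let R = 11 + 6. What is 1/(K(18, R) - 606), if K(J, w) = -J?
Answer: -1/624 ≈ -0.0016026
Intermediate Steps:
R = 17
1/(K(18, R) - 606) = 1/(-1*18 - 606) = 1/(-18 - 606) = 1/(-624) = -1/624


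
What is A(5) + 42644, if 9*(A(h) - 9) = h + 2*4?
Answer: 383890/9 ≈ 42654.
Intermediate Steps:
A(h) = 89/9 + h/9 (A(h) = 9 + (h + 2*4)/9 = 9 + (h + 8)/9 = 9 + (8 + h)/9 = 9 + (8/9 + h/9) = 89/9 + h/9)
A(5) + 42644 = (89/9 + (⅑)*5) + 42644 = (89/9 + 5/9) + 42644 = 94/9 + 42644 = 383890/9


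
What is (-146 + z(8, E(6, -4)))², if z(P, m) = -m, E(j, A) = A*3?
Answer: 17956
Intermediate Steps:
E(j, A) = 3*A
(-146 + z(8, E(6, -4)))² = (-146 - 3*(-4))² = (-146 - 1*(-12))² = (-146 + 12)² = (-134)² = 17956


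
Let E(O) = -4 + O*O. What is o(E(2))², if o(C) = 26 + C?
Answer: 676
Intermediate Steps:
E(O) = -4 + O²
o(E(2))² = (26 + (-4 + 2²))² = (26 + (-4 + 4))² = (26 + 0)² = 26² = 676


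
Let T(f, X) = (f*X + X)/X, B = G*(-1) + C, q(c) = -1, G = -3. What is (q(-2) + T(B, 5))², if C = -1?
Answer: 4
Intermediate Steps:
B = 2 (B = -3*(-1) - 1 = 3 - 1 = 2)
T(f, X) = (X + X*f)/X (T(f, X) = (X*f + X)/X = (X + X*f)/X)
(q(-2) + T(B, 5))² = (-1 + (1 + 2))² = (-1 + 3)² = 2² = 4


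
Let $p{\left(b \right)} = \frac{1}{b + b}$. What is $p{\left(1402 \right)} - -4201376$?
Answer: $\frac{11780658305}{2804} \approx 4.2014 \cdot 10^{6}$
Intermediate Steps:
$p{\left(b \right)} = \frac{1}{2 b}$
$p{\left(1402 \right)} - -4201376 = \frac{1}{2 \cdot 1402} - -4201376 = \frac{1}{2} \cdot \frac{1}{1402} + 4201376 = \frac{1}{2804} + 4201376 = \frac{11780658305}{2804}$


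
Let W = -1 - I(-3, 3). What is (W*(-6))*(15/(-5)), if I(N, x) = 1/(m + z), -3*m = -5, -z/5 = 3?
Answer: -333/20 ≈ -16.650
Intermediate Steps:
z = -15 (z = -5*3 = -15)
m = 5/3 (m = -1/3*(-5) = 5/3 ≈ 1.6667)
I(N, x) = -3/40 (I(N, x) = 1/(5/3 - 15) = 1/(-40/3) = -3/40)
W = -37/40 (W = -1 - 1*(-3/40) = -1 + 3/40 = -37/40 ≈ -0.92500)
(W*(-6))*(15/(-5)) = (-37/40*(-6))*(15/(-5)) = 111*(15*(-1/5))/20 = (111/20)*(-3) = -333/20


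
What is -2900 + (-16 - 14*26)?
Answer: -3280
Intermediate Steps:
-2900 + (-16 - 14*26) = -2900 + (-16 - 364) = -2900 - 380 = -3280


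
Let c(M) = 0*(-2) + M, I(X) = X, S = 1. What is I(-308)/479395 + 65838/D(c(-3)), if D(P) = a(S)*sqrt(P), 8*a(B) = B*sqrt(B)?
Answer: -44/68485 - 175568*I*sqrt(3) ≈ -0.00064248 - 3.0409e+5*I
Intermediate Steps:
a(B) = B**(3/2)/8 (a(B) = (B*sqrt(B))/8 = B**(3/2)/8)
c(M) = M (c(M) = 0 + M = M)
D(P) = sqrt(P)/8 (D(P) = (1**(3/2)/8)*sqrt(P) = ((1/8)*1)*sqrt(P) = sqrt(P)/8)
I(-308)/479395 + 65838/D(c(-3)) = -308/479395 + 65838/((sqrt(-3)/8)) = -308*1/479395 + 65838/(((I*sqrt(3))/8)) = -44/68485 + 65838/((I*sqrt(3)/8)) = -44/68485 + 65838*(-8*I*sqrt(3)/3) = -44/68485 - 175568*I*sqrt(3)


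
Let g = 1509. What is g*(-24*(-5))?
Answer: 181080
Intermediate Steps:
g*(-24*(-5)) = 1509*(-24*(-5)) = 1509*120 = 181080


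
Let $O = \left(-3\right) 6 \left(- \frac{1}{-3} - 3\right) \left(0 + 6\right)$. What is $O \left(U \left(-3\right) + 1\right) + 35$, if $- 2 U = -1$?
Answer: $-109$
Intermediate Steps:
$U = \frac{1}{2}$ ($U = \left(- \frac{1}{2}\right) \left(-1\right) = \frac{1}{2} \approx 0.5$)
$O = 288$ ($O = - 18 \left(\left(-1\right) \left(- \frac{1}{3}\right) - 3\right) 6 = - 18 \left(\frac{1}{3} - 3\right) 6 = - 18 \left(\left(- \frac{8}{3}\right) 6\right) = \left(-18\right) \left(-16\right) = 288$)
$O \left(U \left(-3\right) + 1\right) + 35 = 288 \left(\frac{1}{2} \left(-3\right) + 1\right) + 35 = 288 \left(- \frac{3}{2} + 1\right) + 35 = 288 \left(- \frac{1}{2}\right) + 35 = -144 + 35 = -109$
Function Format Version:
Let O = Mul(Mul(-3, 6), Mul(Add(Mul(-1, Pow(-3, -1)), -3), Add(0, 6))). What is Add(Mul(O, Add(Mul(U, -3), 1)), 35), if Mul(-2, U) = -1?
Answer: -109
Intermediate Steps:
U = Rational(1, 2) (U = Mul(Rational(-1, 2), -1) = Rational(1, 2) ≈ 0.50000)
O = 288 (O = Mul(-18, Mul(Add(Mul(-1, Rational(-1, 3)), -3), 6)) = Mul(-18, Mul(Add(Rational(1, 3), -3), 6)) = Mul(-18, Mul(Rational(-8, 3), 6)) = Mul(-18, -16) = 288)
Add(Mul(O, Add(Mul(U, -3), 1)), 35) = Add(Mul(288, Add(Mul(Rational(1, 2), -3), 1)), 35) = Add(Mul(288, Add(Rational(-3, 2), 1)), 35) = Add(Mul(288, Rational(-1, 2)), 35) = Add(-144, 35) = -109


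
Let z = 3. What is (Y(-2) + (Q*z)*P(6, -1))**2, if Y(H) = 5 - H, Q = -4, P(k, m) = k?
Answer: 4225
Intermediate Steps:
(Y(-2) + (Q*z)*P(6, -1))**2 = ((5 - 1*(-2)) - 4*3*6)**2 = ((5 + 2) - 12*6)**2 = (7 - 72)**2 = (-65)**2 = 4225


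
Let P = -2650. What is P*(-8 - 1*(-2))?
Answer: 15900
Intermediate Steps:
P*(-8 - 1*(-2)) = -2650*(-8 - 1*(-2)) = -2650*(-8 + 2) = -2650*(-6) = 15900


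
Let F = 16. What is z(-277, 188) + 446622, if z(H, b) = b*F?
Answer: 449630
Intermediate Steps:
z(H, b) = 16*b (z(H, b) = b*16 = 16*b)
z(-277, 188) + 446622 = 16*188 + 446622 = 3008 + 446622 = 449630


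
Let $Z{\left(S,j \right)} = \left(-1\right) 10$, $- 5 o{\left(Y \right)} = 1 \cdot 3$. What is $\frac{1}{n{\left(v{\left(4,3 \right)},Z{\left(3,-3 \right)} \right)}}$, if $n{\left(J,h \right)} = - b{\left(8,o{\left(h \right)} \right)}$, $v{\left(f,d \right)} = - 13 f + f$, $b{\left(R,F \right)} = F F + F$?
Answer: $\frac{25}{6} \approx 4.1667$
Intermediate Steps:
$o{\left(Y \right)} = - \frac{3}{5}$ ($o{\left(Y \right)} = - \frac{1 \cdot 3}{5} = \left(- \frac{1}{5}\right) 3 = - \frac{3}{5}$)
$b{\left(R,F \right)} = F + F^{2}$ ($b{\left(R,F \right)} = F^{2} + F = F + F^{2}$)
$v{\left(f,d \right)} = - 12 f$
$Z{\left(S,j \right)} = -10$
$n{\left(J,h \right)} = \frac{6}{25}$ ($n{\left(J,h \right)} = - \frac{\left(-3\right) \left(1 - \frac{3}{5}\right)}{5} = - \frac{\left(-3\right) 2}{5 \cdot 5} = \left(-1\right) \left(- \frac{6}{25}\right) = \frac{6}{25}$)
$\frac{1}{n{\left(v{\left(4,3 \right)},Z{\left(3,-3 \right)} \right)}} = \frac{1}{\frac{6}{25}} = \frac{25}{6}$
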